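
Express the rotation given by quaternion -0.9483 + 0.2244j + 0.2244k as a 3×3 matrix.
[[0.7986, 0.4256, -0.4256], [-0.4256, 0.8993, 0.1007], [0.4256, 0.1007, 0.8993]]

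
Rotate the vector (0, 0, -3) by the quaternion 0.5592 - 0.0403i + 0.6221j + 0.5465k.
(-1.955, -2.175, -0.668)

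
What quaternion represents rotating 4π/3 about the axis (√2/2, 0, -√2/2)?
-0.5 + 0.6124i - 0.6124k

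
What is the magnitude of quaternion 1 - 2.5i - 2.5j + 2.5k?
4.444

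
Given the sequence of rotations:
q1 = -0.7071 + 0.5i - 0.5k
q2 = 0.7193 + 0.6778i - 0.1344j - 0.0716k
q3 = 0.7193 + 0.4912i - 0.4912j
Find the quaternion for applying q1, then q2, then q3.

q2 · q1 = -0.8833 - 0.0524i + 0.3981j - 0.2418k
q3 · q2 · q1 = -0.4141 - 0.3528i + 0.839j - 0.0041k
-0.4141 - 0.3528i + 0.839j - 0.0041k


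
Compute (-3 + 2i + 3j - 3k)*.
-3 - 2i - 3j + 3k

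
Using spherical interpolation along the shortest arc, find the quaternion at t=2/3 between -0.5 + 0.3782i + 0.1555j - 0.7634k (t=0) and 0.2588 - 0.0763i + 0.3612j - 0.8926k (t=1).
-0.0032 + 0.0894i + 0.3225j - 0.9423k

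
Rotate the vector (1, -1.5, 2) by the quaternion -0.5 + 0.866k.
(-1.799, -0.116, 2)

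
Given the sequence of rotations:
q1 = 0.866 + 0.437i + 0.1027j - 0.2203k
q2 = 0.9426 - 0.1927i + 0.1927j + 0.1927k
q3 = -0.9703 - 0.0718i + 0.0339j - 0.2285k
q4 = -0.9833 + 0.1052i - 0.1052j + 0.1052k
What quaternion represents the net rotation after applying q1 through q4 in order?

q2 · q1 = 0.9232 + 0.1828i + 0.3054j - 0.1448k
q3 · q2 · q1 = -0.9261 - 0.1788i - 0.3172j - 0.0986k
q4 · q3 · q2 · q1 = 0.9064 + 0.1221i + 0.4009j - 0.0527k
0.9064 + 0.1221i + 0.4009j - 0.0527k


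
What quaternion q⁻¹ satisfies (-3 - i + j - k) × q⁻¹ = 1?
-0.25 + 0.0833i - 0.0833j + 0.0833k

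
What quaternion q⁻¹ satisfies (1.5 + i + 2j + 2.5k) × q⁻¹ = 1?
0.1111 - 0.0741i - 0.1481j - 0.1852k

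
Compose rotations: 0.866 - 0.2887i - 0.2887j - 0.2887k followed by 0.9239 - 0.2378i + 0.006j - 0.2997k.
0.6467 - 0.5609i - 0.2437j - 0.4559k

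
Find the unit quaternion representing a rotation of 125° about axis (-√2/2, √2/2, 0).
0.4617 - 0.6272i + 0.6272j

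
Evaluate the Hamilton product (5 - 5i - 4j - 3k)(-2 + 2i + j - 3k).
-5 + 35i - 8j - 6k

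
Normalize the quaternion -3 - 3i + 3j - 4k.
-0.4575 - 0.4575i + 0.4575j - 0.61k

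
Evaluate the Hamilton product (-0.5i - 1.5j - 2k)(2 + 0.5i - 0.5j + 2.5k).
4.5 - 5.75i - 2.75j - 3k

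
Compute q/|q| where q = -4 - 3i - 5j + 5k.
-0.4619 - 0.3464i - 0.5774j + 0.5774k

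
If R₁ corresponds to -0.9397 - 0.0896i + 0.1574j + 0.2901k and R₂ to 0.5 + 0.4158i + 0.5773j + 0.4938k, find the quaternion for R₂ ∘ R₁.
-0.6667 - 0.3458i - 0.6287j - 0.2018k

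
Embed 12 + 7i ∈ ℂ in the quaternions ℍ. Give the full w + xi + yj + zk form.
12 + 7i + 0j + 0k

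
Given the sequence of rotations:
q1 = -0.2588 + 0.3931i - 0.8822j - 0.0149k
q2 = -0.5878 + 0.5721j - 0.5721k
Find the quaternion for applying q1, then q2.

q2 · q1 = 0.6483 - 0.7443i + 0.1456j - 0.0681k
0.6483 - 0.7443i + 0.1456j - 0.0681k


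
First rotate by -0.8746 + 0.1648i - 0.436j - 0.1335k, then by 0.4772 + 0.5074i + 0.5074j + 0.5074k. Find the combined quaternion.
-0.212 - 0.2116i - 0.5005j - 0.8123k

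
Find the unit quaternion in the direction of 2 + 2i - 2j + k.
0.5547 + 0.5547i - 0.5547j + 0.2774k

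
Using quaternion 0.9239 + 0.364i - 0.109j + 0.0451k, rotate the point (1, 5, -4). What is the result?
(0.833, 6.388, 0.703)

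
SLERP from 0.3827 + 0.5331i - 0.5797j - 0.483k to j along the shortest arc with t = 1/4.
0.3077 + 0.4286i - 0.7555j - 0.3883k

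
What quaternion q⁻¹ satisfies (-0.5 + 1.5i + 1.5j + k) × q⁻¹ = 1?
-0.087 - 0.2609i - 0.2609j - 0.1739k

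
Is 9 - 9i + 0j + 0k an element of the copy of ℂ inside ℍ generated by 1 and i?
Yes. The quaternion 9 - 9i has j- and k-coefficients y = z = 0, so it lies in the complex subalgebra spanned by 1 and i.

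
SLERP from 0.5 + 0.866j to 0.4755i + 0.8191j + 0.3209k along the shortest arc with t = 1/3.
0.3534 + 0.1739i + 0.9116j + 0.1174k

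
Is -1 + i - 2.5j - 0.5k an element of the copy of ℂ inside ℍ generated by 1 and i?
No. The quaternion -1 + i - 2.5j - 0.5k has j-coefficient y = -2.5 and k-coefficient z = -0.5, not both zero, so it does not lie in the complex subalgebra spanned by 1 and i.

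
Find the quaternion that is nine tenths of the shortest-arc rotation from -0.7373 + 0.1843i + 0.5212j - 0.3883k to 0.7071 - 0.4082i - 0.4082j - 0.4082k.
-0.7359 + 0.3975i + 0.4357j + 0.3325k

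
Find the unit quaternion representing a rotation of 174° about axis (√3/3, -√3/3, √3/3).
0.0523 + 0.5766i - 0.5766j + 0.5766k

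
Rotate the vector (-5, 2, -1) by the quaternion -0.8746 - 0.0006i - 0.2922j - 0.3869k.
(-4.514, -2.209, 2.178)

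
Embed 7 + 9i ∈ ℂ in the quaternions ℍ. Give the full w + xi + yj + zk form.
7 + 9i + 0j + 0k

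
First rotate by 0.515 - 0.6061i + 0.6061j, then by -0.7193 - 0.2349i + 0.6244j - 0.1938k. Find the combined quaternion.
-0.8913 + 0.4325i + 0.0031j + 0.1363k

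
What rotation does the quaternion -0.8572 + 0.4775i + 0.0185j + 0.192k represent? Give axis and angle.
axis = (0.9272, 0.0359, 0.3728), θ = 298°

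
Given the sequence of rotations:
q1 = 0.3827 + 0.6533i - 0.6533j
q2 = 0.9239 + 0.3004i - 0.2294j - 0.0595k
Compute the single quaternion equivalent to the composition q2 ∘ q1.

q2 · q1 = 0.0075 + 0.6797i - 0.7302j - 0.0692k
0.0075 + 0.6797i - 0.7302j - 0.0692k


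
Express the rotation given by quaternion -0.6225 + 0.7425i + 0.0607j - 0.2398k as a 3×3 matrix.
[[0.8776, -0.2084, -0.4317], [0.3887, -0.2176, 0.8953], [-0.2805, -0.9535, -0.11]]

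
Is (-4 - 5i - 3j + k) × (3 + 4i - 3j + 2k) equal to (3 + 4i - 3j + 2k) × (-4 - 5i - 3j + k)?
No: pq = -3 - 34i + 17j + 22k ≠ -3 - 28i - 11j - 32k = qp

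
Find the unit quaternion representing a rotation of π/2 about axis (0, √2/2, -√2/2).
0.7071 + 0.5j - 0.5k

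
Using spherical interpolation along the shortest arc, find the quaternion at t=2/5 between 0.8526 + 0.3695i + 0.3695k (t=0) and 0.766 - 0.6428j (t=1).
0.8958 + 0.2405i - 0.286j + 0.2405k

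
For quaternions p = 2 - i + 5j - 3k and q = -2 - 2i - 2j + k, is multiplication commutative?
No: pq = 7 - 3i - 7j + 20k ≠ 7 - i - 21j - 4k = qp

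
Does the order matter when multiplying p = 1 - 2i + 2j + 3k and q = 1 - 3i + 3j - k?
Yes: pq = -8 - 16i - 6j + 2k ≠ -8 + 6i + 16j + 2k = qp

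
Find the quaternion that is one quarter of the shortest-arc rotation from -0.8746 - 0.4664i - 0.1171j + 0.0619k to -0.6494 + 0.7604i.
-0.9824 - 0.1472i - 0.1019j + 0.0539k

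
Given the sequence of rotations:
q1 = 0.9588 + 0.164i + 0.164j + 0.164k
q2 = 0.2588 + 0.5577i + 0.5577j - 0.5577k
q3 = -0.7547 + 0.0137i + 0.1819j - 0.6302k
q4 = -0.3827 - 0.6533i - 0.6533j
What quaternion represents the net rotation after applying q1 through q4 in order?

q2 · q1 = 0.1567 + 0.7601i + 0.3942j - 0.4923k
q3 · q2 · q1 = -0.5106 - 0.4126i - 0.7413j + 0.1399k
q4 · q3 · q2 · q1 = -0.5584 + 0.4001i + 0.7087j + 0.1612k
-0.5584 + 0.4001i + 0.7087j + 0.1612k


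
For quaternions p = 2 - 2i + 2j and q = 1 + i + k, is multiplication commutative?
No: pq = 4 + 2i + 4j ≠ 4 - 2i + 4k = qp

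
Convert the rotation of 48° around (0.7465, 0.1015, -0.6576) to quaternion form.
0.9135 + 0.3036i + 0.0413j - 0.2675k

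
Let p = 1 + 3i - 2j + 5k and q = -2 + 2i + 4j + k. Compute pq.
-5 - 26i + 15j + 7k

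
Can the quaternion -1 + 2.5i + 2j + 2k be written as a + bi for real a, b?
No. The quaternion -1 + 2.5i + 2j + 2k has j-coefficient y = 2 and k-coefficient z = 2, not both zero, so it does not lie in the complex subalgebra spanned by 1 and i.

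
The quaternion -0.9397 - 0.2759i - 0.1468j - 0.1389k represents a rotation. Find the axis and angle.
axis = (-0.8067, -0.4292, -0.4061), θ = 320°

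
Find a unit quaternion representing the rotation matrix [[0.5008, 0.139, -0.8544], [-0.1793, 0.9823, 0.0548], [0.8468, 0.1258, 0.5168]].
0.866 + 0.0205i - 0.4911j - 0.0919k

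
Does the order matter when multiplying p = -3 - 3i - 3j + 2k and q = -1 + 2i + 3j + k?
Yes: pq = 16 - 12i + j - 8k ≠ 16 + 6i - 13j - 2k = qp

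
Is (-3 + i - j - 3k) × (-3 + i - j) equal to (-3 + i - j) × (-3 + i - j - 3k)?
No: pq = 7 - 9i + 3j + 9k ≠ 7 - 3i + 9j + 9k = qp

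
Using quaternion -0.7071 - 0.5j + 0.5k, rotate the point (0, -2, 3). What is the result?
(0.707, -2.5, 2.5)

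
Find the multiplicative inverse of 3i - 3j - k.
-0.1579i + 0.1579j + 0.0526k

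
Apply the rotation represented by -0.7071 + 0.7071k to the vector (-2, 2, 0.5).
(2, 2, 0.5)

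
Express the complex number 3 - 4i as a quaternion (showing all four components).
3 - 4i + 0j + 0k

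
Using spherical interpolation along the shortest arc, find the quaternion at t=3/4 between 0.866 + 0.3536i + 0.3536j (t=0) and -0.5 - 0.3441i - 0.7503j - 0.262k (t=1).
0.6151 + 0.3591i + 0.6722j + 0.202k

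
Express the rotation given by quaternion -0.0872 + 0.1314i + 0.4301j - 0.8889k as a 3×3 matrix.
[[-0.9503, -0.042, -0.3086], [0.2681, -0.6148, -0.7417], [-0.1586, -0.7875, 0.5955]]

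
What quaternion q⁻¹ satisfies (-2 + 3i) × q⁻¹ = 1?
-0.1538 - 0.2308i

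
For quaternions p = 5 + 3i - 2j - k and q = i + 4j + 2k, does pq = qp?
No: pq = 7 + 5i + 13j + 24k ≠ 7 + 5i + 27j - 4k = qp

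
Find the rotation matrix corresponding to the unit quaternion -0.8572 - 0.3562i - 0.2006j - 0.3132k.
[[0.7233, -0.394, 0.567], [0.6799, 0.5501, -0.485], [-0.1208, 0.7363, 0.6658]]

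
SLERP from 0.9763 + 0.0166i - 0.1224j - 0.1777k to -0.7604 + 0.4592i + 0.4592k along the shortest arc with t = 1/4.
0.955 - 0.1091i - 0.0944j - 0.259k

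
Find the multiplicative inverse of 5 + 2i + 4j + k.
0.1087 - 0.0435i - 0.087j - 0.0217k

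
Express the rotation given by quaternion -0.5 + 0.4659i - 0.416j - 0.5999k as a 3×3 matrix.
[[-0.0659, -0.9875, -0.143], [0.2123, -0.1539, 0.965], [-0.975, 0.0332, 0.2198]]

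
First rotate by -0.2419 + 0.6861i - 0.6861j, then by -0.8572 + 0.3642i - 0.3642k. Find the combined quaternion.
-0.0425 - 0.9261i + 0.3382j - 0.1618k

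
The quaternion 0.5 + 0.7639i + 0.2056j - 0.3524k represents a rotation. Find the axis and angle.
axis = (0.8821, 0.2374, -0.4069), θ = 2π/3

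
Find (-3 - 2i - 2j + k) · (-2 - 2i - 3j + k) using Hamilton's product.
-5 + 11i + 13j - 3k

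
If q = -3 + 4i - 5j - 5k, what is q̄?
-3 - 4i + 5j + 5k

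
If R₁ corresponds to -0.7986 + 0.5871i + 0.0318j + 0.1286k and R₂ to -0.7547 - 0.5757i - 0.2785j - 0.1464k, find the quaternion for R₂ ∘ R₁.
0.9684 - 0.0145i + 0.1865j + 0.1651k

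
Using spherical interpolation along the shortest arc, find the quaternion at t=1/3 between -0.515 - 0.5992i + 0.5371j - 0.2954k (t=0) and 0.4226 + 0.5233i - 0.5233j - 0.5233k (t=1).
-0.5256 - 0.6233i + 0.5789j - 0.0163k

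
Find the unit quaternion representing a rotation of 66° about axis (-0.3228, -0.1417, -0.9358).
0.8387 - 0.1758i - 0.0772j - 0.5097k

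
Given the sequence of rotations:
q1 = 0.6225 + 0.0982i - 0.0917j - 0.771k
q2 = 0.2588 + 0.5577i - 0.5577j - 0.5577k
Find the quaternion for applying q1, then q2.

q2 · q1 = -0.3748 + 0.7514i + 0.0043j - 0.5431k
-0.3748 + 0.7514i + 0.0043j - 0.5431k


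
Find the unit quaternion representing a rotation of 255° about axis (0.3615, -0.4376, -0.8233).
-0.6088 + 0.2868i - 0.3472j - 0.6532k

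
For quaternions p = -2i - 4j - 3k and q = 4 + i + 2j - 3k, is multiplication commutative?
No: pq = 1 + 10i - 25j - 12k ≠ 1 - 26i - 7j - 12k = qp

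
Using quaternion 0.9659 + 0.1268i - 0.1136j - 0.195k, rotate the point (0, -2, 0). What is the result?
(-0.696, -1.784, -0.579)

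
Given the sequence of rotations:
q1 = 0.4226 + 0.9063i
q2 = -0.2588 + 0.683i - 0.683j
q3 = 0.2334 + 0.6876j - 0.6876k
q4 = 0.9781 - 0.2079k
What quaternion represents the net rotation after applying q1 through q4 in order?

q2 · q1 = -0.7284 + 0.0541i - 0.2886j + 0.619k
q3 · q2 · q1 = 0.4541 + 0.2398i - 0.6054j + 0.6081k
q4 · q3 · q2 · q1 = 0.5706 + 0.1087i - 0.642j + 0.5004k
0.5706 + 0.1087i - 0.642j + 0.5004k


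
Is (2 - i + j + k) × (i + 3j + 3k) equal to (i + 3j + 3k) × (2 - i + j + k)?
No: pq = -5 + 2i + 10j + 2k ≠ -5 + 2i + 2j + 10k = qp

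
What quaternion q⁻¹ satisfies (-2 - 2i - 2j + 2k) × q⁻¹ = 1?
-0.125 + 0.125i + 0.125j - 0.125k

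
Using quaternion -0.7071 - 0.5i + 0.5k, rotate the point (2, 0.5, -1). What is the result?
(1.854, -0.707, -1.146)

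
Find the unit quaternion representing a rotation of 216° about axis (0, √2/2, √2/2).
-0.309 + 0.6725j + 0.6725k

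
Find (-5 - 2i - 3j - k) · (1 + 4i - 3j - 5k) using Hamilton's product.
-11 - 10i - 2j + 42k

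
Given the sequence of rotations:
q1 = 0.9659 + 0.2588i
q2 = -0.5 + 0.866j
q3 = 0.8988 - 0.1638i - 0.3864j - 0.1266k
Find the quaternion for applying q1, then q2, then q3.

q2 · q1 = -0.4829 - 0.1294i + 0.8365j - 0.2241k
q3 · q2 · q1 = -0.1604 + 0.1553i + 0.9181j - 0.3273k
-0.1604 + 0.1553i + 0.9181j - 0.3273k


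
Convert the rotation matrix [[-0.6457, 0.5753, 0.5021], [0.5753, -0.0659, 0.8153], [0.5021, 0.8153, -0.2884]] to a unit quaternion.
0.4209i + 0.6834j + 0.5965k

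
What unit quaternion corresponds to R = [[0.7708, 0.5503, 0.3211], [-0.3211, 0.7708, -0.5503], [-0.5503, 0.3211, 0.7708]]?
0.91 + 0.2394i + 0.2394j - 0.2394k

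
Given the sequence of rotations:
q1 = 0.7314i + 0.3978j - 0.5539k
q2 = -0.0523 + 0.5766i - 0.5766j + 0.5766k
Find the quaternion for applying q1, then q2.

q2 · q1 = 0.127 + 0.0518i + 0.7203j + 0.6801k
0.127 + 0.0518i + 0.7203j + 0.6801k


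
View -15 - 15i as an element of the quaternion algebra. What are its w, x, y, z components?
-15 - 15i + 0j + 0k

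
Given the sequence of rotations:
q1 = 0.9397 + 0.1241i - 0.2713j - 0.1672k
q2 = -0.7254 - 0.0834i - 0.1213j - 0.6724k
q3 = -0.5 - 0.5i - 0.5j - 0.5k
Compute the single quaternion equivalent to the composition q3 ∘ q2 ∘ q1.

q2 · q1 = -0.8166 - 0.3305i - 0.0146j - 0.4729k
q3 · q2 · q1 = -0.0007 + 0.8027i + 0.3444j + 0.4868k
-0.0007 + 0.8027i + 0.3444j + 0.4868k


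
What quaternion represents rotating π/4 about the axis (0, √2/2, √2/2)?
0.9239 + 0.2706j + 0.2706k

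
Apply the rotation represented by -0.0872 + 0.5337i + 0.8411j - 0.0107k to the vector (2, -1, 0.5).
(-1.805, 1.407, -0.111)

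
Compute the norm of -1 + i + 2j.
√6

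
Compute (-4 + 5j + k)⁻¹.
-0.0952 - 0.119j - 0.0238k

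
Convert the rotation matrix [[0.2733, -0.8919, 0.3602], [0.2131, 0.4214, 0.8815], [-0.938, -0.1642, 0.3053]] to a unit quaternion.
0.7071 - 0.3697i + 0.459j + 0.3907k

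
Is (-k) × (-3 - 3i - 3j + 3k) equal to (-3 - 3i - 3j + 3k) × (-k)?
No: pq = 3 - 3i + 3j + 3k ≠ 3 + 3i - 3j + 3k = qp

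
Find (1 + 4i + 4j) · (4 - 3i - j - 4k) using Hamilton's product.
20 - 3i + 31j + 4k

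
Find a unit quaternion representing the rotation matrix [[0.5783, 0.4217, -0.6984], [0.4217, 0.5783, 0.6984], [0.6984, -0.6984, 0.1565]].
0.7604 - 0.4592i - 0.4592j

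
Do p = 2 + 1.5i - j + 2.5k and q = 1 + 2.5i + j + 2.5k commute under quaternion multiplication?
No: pq = -7 + 1.5i + 3.5j + 11.5k ≠ -7 + 11.5i - 1.5j + 3.5k = qp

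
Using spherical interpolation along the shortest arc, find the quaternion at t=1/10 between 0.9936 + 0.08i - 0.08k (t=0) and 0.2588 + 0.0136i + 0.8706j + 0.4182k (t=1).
0.9895 + 0.0787i + 0.1197j - 0.0193k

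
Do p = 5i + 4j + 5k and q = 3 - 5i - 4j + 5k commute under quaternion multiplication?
No: pq = 16 + 55i - 38j + 15k ≠ 16 - 25i + 62j + 15k = qp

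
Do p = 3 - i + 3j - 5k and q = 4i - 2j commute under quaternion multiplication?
No: pq = 10 + 2i - 26j - 10k ≠ 10 + 22i + 14j + 10k = qp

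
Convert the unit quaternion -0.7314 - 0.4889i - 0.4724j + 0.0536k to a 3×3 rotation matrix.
[[0.5479, 0.5403, 0.6386], [0.3835, 0.5162, -0.7658], [-0.7434, 0.6645, 0.0756]]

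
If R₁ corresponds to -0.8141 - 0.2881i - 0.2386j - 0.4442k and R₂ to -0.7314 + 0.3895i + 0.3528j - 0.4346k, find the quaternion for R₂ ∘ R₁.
0.5988 - 0.3668i + 0.1855j + 0.6874k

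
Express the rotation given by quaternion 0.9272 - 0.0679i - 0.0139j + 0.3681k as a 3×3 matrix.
[[0.7286, -0.6807, -0.0758], [0.6845, 0.7198, 0.1157], [-0.0242, -0.1361, 0.9904]]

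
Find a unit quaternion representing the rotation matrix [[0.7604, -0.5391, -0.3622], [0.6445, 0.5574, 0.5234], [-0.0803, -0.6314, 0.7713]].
0.8788 - 0.3285i - 0.0802j + 0.3367k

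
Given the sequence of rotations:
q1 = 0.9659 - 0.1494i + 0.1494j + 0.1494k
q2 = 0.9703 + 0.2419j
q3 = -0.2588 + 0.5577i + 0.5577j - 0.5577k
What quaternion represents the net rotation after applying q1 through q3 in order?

q2 · q1 = 0.9011 - 0.1088i + 0.3786j + 0.1811k
q3 · q2 · q1 = -0.2827 + 0.8428i + 0.3642j - 0.2776k
-0.2827 + 0.8428i + 0.3642j - 0.2776k


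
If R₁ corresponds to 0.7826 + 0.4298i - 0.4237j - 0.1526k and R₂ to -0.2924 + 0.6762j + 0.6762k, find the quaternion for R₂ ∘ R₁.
0.1609 + 0.0576i + 0.9437j + 0.2832k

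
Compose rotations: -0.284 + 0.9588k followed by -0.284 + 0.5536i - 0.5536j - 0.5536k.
0.6114 - 0.688i - 0.3736j - 0.1151k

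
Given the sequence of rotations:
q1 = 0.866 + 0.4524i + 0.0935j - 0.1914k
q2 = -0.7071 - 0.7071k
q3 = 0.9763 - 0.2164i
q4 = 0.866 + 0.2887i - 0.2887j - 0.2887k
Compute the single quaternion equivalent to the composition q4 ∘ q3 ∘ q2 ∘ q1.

q2 · q1 = -0.7477 - 0.2538i - 0.386j - 0.477k
q3 · q2 · q1 = -0.7849 - 0.086i - 0.4801j - 0.3822k
q4 · q3 · q2 · q1 = -0.9038 - 0.3293i - 0.054j - 0.2678k
-0.9038 - 0.3293i - 0.054j - 0.2678k


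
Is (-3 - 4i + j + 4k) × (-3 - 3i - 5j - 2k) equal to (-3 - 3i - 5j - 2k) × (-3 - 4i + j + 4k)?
No: pq = 10 + 39i - 8j + 17k ≠ 10 + 3i + 32j - 29k = qp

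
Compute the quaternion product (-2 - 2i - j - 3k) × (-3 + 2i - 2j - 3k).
-1 - i - 5j + 21k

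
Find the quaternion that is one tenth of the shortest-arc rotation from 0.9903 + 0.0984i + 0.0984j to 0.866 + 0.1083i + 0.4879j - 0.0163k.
0.9852 + 0.1002i + 0.1392j - 0.0017k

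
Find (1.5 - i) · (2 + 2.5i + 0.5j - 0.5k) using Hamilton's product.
5.5 + 1.75i + 0.25j - 1.25k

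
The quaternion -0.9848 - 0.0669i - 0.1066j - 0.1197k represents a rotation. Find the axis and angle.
axis = (-0.3852, -0.6137, -0.6892), θ = 340°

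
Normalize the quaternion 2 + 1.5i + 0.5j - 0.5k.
0.7698 + 0.5774i + 0.1925j - 0.1925k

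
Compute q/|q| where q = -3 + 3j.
-0.7071 + 0.7071j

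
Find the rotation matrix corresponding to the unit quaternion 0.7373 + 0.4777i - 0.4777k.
[[0.5436, 0.7044, -0.4564], [-0.7044, 0.0872, -0.7044], [-0.4564, 0.7044, 0.5436]]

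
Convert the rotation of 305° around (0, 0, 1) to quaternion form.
-0.887 + 0.4617k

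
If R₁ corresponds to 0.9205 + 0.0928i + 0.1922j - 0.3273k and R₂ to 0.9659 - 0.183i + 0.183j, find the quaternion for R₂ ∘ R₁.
0.8709 - 0.1387i + 0.2942j - 0.3683k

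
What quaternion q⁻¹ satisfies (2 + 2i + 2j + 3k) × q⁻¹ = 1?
0.0952 - 0.0952i - 0.0952j - 0.1429k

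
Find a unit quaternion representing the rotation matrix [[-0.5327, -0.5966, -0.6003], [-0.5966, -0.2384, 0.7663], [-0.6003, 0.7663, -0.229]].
-0.4834i + 0.6171j + 0.6209k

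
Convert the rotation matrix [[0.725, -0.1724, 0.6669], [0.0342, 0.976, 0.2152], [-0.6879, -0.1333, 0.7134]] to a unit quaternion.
0.9239 - 0.0943i + 0.3666j + 0.0559k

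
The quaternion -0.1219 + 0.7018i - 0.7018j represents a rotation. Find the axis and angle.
axis = (√2/2, -√2/2, 0), θ = 194°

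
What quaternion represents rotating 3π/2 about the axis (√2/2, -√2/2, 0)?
-0.7071 + 0.5i - 0.5j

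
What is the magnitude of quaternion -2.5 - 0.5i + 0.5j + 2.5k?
√13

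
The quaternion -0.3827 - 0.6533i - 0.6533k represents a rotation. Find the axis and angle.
axis = (-√2/2, 0, -√2/2), θ = 5π/4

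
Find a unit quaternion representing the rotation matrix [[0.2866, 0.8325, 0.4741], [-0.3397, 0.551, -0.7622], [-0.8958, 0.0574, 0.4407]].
0.7547 + 0.2715i + 0.4538j - 0.3883k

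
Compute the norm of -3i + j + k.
√11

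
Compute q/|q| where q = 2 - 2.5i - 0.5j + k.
0.5898 - 0.7372i - 0.1474j + 0.2949k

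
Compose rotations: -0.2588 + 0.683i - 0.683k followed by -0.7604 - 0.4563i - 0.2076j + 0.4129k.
0.7905 - 0.2595i + 0.0241j + 0.5543k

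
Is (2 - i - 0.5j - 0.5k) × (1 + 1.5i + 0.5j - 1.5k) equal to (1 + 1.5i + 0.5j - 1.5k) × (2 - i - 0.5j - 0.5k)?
No: pq = 3 + 3i - 1.75j - 3.25k ≠ 3 + i + 2.75j - 3.75k = qp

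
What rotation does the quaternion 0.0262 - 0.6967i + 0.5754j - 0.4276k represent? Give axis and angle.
axis = (-0.6969, 0.5756, -0.4277), θ = 177°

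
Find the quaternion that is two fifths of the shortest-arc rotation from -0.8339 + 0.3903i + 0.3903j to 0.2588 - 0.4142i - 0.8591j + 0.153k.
-0.6475 + 0.4309i + 0.625j - 0.0667k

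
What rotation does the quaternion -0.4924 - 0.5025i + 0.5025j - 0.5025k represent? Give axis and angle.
axis = (-√3/3, √3/3, -√3/3), θ = 239°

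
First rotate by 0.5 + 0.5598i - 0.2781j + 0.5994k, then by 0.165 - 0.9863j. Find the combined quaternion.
-0.1918 - 0.4988i - 0.539j + 0.651k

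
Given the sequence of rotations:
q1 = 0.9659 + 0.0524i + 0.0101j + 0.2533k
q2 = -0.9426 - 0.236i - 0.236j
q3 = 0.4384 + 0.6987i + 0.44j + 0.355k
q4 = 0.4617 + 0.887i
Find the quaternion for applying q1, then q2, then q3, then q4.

q2 · q1 = -0.8957 - 0.3371i - 0.1777j - 0.2288k
q3 · q2 · q1 = 0.0023 - 0.8112i - 0.4318j - 0.3941k
q4 · q3 · q2 · q1 = 0.7206 - 0.3725i + 0.1502j - 0.565k
0.7206 - 0.3725i + 0.1502j - 0.565k


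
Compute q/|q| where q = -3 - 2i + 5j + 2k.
-0.4629 - 0.3086i + 0.7715j + 0.3086k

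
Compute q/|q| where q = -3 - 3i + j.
-0.6882 - 0.6882i + 0.2294j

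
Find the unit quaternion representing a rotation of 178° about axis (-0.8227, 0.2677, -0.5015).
0.0175 - 0.8226i + 0.2677j - 0.5014k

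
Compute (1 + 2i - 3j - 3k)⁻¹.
0.0435 - 0.087i + 0.1304j + 0.1304k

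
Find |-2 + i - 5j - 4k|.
√46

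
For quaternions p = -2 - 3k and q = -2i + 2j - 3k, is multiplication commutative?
No: pq = -9 + 10i + 2j + 6k ≠ -9 - 2i - 10j + 6k = qp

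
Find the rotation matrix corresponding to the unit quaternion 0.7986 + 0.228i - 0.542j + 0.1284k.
[[0.3795, -0.4522, -0.8071], [-0.0421, 0.8631, -0.5033], [0.9242, 0.225, 0.3085]]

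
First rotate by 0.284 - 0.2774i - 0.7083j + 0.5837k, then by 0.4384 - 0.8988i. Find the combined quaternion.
-0.1248 - 0.3769i + 0.2141j + 0.8925k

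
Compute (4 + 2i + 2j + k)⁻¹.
0.16 - 0.08i - 0.08j - 0.04k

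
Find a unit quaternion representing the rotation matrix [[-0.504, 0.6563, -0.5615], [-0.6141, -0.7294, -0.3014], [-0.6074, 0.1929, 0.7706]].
-0.3665 - 0.3372i - 0.0313j + 0.8666k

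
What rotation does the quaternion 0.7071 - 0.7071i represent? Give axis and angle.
axis = (-1, 0, 0), θ = π/2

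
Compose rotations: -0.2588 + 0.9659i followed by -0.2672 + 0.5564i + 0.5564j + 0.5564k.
-0.4683 - 0.4021i + 0.3934j - 0.6814k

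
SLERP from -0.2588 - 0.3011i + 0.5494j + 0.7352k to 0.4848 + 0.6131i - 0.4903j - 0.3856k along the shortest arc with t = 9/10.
-0.4674 - 0.5884i + 0.5028j + 0.4272k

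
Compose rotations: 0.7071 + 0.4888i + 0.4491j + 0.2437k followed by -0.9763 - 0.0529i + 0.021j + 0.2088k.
-0.7248 - 0.6033i - 0.3087j - 0.1243k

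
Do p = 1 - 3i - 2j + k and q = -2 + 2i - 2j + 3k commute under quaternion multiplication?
No: pq = -3 + 4i + 13j + 11k ≠ -3 + 12i - 9j - 9k = qp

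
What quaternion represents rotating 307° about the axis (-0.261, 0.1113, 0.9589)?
-0.8949 - 0.1165i + 0.0497j + 0.4279k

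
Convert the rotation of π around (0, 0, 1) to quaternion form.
k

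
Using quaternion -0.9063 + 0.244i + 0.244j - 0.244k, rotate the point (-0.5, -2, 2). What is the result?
(-0.857, -1.158, 2.485)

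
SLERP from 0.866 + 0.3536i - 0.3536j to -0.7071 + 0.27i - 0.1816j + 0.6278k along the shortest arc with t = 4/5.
0.8238 - 0.1469i + 0.0705j - 0.543k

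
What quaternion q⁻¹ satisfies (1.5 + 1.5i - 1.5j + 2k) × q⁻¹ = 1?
0.1395 - 0.1395i + 0.1395j - 0.186k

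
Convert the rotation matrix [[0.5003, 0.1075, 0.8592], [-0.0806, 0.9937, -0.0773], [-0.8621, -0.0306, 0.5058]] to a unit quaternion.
0.866 + 0.0135i + 0.4969j - 0.0543k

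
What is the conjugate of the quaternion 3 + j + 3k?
3 - j - 3k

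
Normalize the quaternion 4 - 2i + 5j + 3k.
0.5443 - 0.2722i + 0.6804j + 0.4082k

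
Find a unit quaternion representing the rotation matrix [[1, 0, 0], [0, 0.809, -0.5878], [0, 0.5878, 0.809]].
0.9511 + 0.309i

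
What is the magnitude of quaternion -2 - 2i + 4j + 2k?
√28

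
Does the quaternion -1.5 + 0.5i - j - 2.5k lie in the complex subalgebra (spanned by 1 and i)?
No. The quaternion -1.5 + 0.5i - j - 2.5k has j-coefficient y = -1 and k-coefficient z = -2.5, not both zero, so it does not lie in the complex subalgebra spanned by 1 and i.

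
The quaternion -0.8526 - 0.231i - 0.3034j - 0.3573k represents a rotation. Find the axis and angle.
axis = (-0.442, -0.5806, -0.6837), θ = 297°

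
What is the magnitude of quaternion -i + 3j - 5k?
√35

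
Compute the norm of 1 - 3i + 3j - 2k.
√23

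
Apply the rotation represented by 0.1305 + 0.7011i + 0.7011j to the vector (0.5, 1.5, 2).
(1.849, 0.151, -1.749)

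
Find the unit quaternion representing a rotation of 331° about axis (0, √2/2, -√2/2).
-0.9681 + 0.177j - 0.177k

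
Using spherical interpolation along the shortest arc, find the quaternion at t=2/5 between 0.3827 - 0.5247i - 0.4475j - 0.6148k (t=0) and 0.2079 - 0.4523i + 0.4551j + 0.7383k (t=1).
0.1687 - 0.1477i - 0.5463j - 0.807k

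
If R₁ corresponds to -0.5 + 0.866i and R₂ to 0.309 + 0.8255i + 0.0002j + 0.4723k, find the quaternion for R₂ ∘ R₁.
-0.8694 - 0.1452i + 0.4089j - 0.2363k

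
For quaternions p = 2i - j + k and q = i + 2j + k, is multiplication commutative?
No: pq = -1 - 3i - j + 5k ≠ -1 + 3i + j - 5k = qp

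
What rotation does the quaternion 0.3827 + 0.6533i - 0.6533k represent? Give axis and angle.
axis = (√2/2, 0, -√2/2), θ = 3π/4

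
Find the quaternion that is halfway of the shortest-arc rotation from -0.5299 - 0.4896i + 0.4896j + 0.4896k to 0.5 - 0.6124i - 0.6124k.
-0.6475 + 0.0772i + 0.3078j + 0.6928k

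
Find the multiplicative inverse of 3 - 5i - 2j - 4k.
0.0556 + 0.0926i + 0.037j + 0.0741k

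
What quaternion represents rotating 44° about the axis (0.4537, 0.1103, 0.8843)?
0.9272 + 0.17i + 0.0413j + 0.3313k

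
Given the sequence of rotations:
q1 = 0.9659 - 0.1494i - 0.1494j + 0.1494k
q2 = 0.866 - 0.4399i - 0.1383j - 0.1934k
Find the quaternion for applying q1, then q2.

q2 · q1 = 0.779 - 0.6038i - 0.1683j - 0.0124k
0.779 - 0.6038i - 0.1683j - 0.0124k


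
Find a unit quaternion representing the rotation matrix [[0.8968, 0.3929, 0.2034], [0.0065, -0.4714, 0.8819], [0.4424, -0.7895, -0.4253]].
0.5 - 0.8357i - 0.1195j - 0.1932k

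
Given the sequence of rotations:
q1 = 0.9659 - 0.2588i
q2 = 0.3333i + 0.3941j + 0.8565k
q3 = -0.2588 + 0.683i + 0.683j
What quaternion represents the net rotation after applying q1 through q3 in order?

q2 · q1 = 0.0863 + 0.3219i + 0.159j + 0.9293k
q3 · q2 · q1 = -0.3508 + 0.6103i - 0.6169j - 0.3518k
-0.3508 + 0.6103i - 0.6169j - 0.3518k


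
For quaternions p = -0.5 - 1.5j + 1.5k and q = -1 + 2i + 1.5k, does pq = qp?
No: pq = -1.75 - 3.25i + 4.5j + 0.75k ≠ -1.75 + 1.25i - 1.5j - 5.25k = qp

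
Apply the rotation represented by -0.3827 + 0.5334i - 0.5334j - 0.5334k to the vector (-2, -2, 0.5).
(2.15, 1.086, 1.564)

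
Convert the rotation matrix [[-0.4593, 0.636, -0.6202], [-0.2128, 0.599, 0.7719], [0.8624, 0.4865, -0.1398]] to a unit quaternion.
-0.5 + 0.1427i + 0.7413j + 0.4244k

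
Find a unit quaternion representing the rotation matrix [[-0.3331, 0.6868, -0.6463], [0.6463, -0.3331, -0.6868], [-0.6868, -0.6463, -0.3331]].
-0.0175 - 0.5773i - 0.5773j + 0.5773k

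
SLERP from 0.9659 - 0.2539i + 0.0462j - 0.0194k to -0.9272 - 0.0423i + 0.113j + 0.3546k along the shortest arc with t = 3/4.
0.9578 - 0.0336i - 0.0742j - 0.2756k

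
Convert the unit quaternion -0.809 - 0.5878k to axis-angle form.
axis = (0, 0, -1), θ = 288°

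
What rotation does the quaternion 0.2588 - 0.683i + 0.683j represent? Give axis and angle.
axis = (-√2/2, √2/2, 0), θ = 5π/6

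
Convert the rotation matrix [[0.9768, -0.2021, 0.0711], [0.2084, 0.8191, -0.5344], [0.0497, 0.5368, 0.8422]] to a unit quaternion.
0.9537 + 0.2808i + 0.0056j + 0.1076k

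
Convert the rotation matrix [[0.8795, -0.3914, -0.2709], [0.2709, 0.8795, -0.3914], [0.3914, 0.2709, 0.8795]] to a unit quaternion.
0.9537 + 0.1736i - 0.1736j + 0.1736k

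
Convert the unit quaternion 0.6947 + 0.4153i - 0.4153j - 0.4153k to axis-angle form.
axis = (√3/3, -√3/3, -√3/3), θ = 92°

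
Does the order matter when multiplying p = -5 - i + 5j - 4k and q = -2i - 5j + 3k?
Yes: pq = 35 + 5i + 36j ≠ 35 + 15i + 14j - 30k = qp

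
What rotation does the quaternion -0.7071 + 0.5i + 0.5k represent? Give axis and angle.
axis = (√2/2, 0, √2/2), θ = 3π/2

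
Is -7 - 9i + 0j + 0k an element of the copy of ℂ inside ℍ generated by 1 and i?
Yes. The quaternion -7 - 9i has j- and k-coefficients y = z = 0, so it lies in the complex subalgebra spanned by 1 and i.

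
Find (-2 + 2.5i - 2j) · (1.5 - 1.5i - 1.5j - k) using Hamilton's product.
-2.25 + 8.75i + 2.5j - 4.75k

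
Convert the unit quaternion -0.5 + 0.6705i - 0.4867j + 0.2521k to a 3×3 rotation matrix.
[[0.3991, -0.4006, 0.8248], [-0.9048, -0.0262, 0.4251], [-0.1486, -0.9159, -0.3729]]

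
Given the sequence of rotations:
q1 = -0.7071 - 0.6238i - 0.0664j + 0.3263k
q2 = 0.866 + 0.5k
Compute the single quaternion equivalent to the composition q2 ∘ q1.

q2 · q1 = -0.7755 - 0.507i - 0.3694j - 0.071k
-0.7755 - 0.507i - 0.3694j - 0.071k


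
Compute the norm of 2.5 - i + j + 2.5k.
3.808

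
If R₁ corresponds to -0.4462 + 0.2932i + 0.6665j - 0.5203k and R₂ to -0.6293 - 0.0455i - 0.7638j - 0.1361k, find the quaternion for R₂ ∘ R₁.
0.7324 + 0.3239i - 0.1422j + 0.5818k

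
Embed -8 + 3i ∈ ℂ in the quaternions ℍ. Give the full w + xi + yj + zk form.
-8 + 3i + 0j + 0k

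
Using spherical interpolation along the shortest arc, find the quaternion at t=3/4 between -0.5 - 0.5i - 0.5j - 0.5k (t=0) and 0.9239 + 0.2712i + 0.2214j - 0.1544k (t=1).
-0.8777 - 0.3579i - 0.3182j - 0.0189k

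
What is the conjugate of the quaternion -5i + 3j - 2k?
5i - 3j + 2k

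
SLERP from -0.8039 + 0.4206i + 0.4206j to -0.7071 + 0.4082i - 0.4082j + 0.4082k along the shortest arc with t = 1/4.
-0.8533 + 0.4576i + 0.2202j + 0.1187k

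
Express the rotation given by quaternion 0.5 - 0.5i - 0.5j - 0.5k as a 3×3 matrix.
[[0, 1, 0], [0, 0, 1], [1, 0, 0]]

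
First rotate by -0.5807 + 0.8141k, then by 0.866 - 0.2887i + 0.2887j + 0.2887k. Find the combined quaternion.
-0.7379 + 0.4027i + 0.0674j + 0.5374k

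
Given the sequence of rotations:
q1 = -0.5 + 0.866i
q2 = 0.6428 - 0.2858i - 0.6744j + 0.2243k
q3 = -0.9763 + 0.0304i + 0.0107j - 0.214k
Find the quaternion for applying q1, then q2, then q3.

q2 · q1 = -0.0739 + 0.6996i + 0.5314j + 0.4719k
q3 · q2 · q1 = 0.1462 - 0.5665i - 0.6837j - 0.4362k
0.1462 - 0.5665i - 0.6837j - 0.4362k


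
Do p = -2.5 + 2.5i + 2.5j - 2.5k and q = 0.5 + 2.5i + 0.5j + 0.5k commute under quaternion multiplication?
No: pq = -7.5 - 2.5i - 7.5j - 7.5k ≠ -7.5 - 7.5i + 7.5j + 2.5k = qp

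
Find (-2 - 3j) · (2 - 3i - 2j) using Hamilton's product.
-10 + 6i - 2j - 9k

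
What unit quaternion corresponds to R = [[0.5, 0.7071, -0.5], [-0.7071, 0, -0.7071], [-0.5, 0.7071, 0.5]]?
0.7071 + 0.5i - 0.5k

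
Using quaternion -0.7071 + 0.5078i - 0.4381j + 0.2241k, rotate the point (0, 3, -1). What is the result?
(-1.231, 0.63, -2.844)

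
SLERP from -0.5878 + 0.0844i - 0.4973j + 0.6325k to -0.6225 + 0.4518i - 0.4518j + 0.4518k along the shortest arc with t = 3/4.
-0.6239 + 0.3649i - 0.471j + 0.5057k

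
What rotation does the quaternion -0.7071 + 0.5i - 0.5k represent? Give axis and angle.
axis = (√2/2, 0, -√2/2), θ = 3π/2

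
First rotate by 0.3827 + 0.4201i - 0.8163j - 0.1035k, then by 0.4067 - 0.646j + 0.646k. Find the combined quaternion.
-0.3048 + 0.765i - 0.3078j + 0.4765k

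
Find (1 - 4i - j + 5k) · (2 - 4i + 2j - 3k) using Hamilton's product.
3 - 19i - 32j - 5k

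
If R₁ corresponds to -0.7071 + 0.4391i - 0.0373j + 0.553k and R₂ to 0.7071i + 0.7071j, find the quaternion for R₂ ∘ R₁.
-0.2841 - 0.109i - 0.891j - 0.3369k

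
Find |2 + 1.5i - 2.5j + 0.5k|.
3.571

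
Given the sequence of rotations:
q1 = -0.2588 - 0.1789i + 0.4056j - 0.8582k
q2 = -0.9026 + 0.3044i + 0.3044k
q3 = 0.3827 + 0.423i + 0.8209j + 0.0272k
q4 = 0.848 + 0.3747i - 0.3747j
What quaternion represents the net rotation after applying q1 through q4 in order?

q2 · q1 = 0.5493 - 0.0408i - 0.1593j + 0.8193k
q3 · q2 · q1 = 0.336 + 0.8936i + 0.0423j + 0.2946k
q4 · q3 · q2 · q1 = -0.0341 + 0.7733i - 0.2004j + 0.6005k
-0.0341 + 0.7733i - 0.2004j + 0.6005k


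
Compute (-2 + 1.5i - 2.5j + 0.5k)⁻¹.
-0.1569 - 0.1176i + 0.1961j - 0.0392k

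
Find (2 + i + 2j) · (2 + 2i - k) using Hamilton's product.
2 + 4i + 5j - 6k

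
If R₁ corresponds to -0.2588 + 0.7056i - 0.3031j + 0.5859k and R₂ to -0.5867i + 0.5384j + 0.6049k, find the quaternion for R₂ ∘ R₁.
0.2228 + 0.6506i + 0.6312j - 0.3586k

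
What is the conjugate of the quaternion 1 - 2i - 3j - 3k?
1 + 2i + 3j + 3k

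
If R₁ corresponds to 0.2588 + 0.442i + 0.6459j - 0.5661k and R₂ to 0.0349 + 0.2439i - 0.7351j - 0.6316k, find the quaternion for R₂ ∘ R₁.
0.0185 + 0.9026i - 0.3088j + 0.2992k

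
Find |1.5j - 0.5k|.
1.581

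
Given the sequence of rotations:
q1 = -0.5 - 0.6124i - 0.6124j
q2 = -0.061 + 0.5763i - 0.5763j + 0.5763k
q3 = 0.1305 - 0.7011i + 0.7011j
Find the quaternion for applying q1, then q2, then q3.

q2 · q1 = 0.0305 + 0.1021i - 0.0274j - 0.994k
q3 · q2 · q1 = 0.0948 - 0.705i - 0.6791j - 0.1821k
0.0948 - 0.705i - 0.6791j - 0.1821k


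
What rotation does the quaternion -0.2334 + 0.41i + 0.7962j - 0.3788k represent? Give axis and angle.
axis = (0.4216, 0.8188, -0.3896), θ = 207°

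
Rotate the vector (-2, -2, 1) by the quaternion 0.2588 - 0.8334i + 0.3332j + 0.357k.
(0.012, 2.698, 1.311)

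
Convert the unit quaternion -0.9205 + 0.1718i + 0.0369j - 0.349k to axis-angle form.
axis = (0.4397, 0.0944, -0.8932), θ = 314°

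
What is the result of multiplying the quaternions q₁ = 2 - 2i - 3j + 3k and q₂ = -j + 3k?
-12 - 6i + 4j + 8k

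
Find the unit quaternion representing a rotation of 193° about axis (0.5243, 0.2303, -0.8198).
-0.1132 + 0.5209i + 0.2288j - 0.8145k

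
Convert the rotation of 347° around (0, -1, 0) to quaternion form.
-0.9936 - 0.1132j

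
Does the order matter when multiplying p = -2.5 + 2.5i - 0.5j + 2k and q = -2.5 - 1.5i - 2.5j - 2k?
Yes: pq = 12.75 + 3.5i + 9.5j - 7k ≠ 12.75 - 8.5i + 5.5j + 7k = qp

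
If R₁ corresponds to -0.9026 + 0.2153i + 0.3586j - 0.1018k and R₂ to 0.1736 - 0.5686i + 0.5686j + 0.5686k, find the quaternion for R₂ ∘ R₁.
-0.1803 + 0.2888i - 0.3864j - 0.8572k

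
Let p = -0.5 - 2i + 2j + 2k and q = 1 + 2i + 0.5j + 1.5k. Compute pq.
-0.5 - i + 8.75j - 3.75k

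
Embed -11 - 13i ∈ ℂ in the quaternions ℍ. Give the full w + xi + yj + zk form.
-11 - 13i + 0j + 0k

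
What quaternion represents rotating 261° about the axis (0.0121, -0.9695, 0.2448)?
-0.6494 + 0.0092i - 0.7372j + 0.1861k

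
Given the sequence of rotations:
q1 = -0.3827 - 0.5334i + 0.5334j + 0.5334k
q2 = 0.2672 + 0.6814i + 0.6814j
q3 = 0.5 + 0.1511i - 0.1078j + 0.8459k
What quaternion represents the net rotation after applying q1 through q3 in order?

q2 · q1 = -0.1023 - 0.0398i - 0.4817j + 0.8694k
q3 · q2 · q1 = -0.8325 + 0.2784i - 0.3949j + 0.2711k
-0.8325 + 0.2784i - 0.3949j + 0.2711k


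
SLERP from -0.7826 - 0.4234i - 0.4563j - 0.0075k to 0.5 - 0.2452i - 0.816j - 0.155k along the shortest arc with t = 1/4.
-0.5228 - 0.4706i - 0.708j - 0.0632k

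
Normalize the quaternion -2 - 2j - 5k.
-0.3482 - 0.3482j - 0.8704k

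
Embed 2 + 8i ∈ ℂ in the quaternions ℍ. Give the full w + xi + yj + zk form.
2 + 8i + 0j + 0k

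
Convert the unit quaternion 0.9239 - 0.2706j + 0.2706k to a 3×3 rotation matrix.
[[0.7071, -0.5, -0.5], [0.5, 0.8536, -0.1464], [0.5, -0.1464, 0.8536]]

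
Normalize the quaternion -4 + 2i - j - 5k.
-0.5898 + 0.2949i - 0.1474j - 0.7372k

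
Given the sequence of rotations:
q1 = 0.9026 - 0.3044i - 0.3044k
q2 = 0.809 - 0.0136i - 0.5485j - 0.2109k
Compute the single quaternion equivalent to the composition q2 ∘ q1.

q2 · q1 = 0.6619 - 0.0916i - 0.435j - 0.6036k
0.6619 - 0.0916i - 0.435j - 0.6036k


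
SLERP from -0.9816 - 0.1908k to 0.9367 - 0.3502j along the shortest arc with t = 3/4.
-0.9628 + 0.2658j - 0.0489k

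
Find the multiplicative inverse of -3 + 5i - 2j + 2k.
-0.0714 - 0.119i + 0.0476j - 0.0476k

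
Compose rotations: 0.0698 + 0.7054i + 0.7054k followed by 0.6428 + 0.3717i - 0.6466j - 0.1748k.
-0.094 + 0.0233i - 0.4306j + 0.8973k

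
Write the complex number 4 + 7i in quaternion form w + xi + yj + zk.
4 + 7i + 0j + 0k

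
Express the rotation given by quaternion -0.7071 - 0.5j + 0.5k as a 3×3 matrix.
[[0, 0.7071, 0.7071], [-0.7071, 0.5, -0.5], [-0.7071, -0.5, 0.5]]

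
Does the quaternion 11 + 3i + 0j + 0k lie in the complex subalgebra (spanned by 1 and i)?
Yes. The quaternion 11 + 3i has j- and k-coefficients y = z = 0, so it lies in the complex subalgebra spanned by 1 and i.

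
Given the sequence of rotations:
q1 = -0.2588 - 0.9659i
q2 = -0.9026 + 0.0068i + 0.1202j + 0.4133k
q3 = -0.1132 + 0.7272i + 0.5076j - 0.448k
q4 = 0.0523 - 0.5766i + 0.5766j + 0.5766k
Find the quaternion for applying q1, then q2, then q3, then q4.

q2 · q1 = 0.2402 + 0.8701i - 0.4303j + 0.0091k
q3 · q2 · q1 = -0.4374 - 0.112i - 0.2258j - 0.8632k
q4 · q3 · q2 · q1 = 0.5405 - 0.1212i - 0.8263j - 0.1026k
0.5405 - 0.1212i - 0.8263j - 0.1026k


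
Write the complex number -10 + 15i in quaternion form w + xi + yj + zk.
-10 + 15i + 0j + 0k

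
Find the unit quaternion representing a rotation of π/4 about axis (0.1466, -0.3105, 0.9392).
0.9239 + 0.0561i - 0.1188j + 0.3594k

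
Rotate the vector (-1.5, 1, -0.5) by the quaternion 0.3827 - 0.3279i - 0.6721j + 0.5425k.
(1.199, -0.849, -1.159)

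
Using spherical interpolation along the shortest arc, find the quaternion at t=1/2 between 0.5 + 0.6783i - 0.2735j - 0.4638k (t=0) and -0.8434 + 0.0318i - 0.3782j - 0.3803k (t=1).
0.8975 + 0.4319i + 0.0699j - 0.0558k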